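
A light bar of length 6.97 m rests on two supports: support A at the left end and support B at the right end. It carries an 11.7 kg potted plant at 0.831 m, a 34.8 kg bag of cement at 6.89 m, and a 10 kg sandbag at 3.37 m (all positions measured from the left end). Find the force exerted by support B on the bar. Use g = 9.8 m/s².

Taking torques about support A:
Potted plant: 11.7 × 9.8 = 114.7 N down at 0.831 m → arm 0.831 m, τ = 114.7 × 0.831 = 95.32 N·m clockwise.
Bag of cement: 34.8 × 9.8 = 341 N down at 6.89 m → arm 6.89 m, τ = 341 × 6.89 = 2349 N·m clockwise.
Sandbag: 10 × 9.8 = 98 N down at 3.37 m → arm 3.37 m, τ = 98 × 3.37 = 330.3 N·m clockwise.
Net load moment about support A = 2775 N·m clockwise.
Reaction R at support B is upward at 6.97 m, arm 6.97 m → moment R × 6.97 counterclockwise.
Balancing moments: R × 6.97 = 2775, giving R = 398 N.

R_B ≈ 398 N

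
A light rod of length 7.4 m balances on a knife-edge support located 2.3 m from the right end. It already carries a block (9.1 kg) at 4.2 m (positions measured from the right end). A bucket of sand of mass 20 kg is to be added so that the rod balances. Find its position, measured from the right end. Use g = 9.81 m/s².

Taking torques about the knife-edge support (at 2.3 m from the right end):
Block: 9.1 × 9.81 = 89.27 N down at 4.2 m → arm 1.9 m, τ = 89.27 × 1.9 = 169.6 N·m counterclockwise.
Net moment of existing loads = 169.6 N·m counterclockwise.
The bucket of sand weighs 20 × 9.81 = 196.2 N and must supply an equal clockwise moment, so its lever arm about the knife-edge support is 169.6 / 196.2 = 0.864 m.
That puts it at 2.3 − 0.864 = 1.44 m from the right end.

x ≈ 1.44 m from the right end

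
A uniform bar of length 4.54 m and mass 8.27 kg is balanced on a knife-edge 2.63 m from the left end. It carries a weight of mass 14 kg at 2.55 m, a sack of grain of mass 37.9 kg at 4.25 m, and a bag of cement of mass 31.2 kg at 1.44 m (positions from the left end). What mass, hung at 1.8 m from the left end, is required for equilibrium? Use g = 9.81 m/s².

m ≈ 24.3 kg

Taking torques about the knife-edge (at 2.63 m from the left end):
Beam weight: 8.27 × 9.81 = 81.13 N down at 2.27 m → arm 0.36 m, τ = 81.13 × 0.36 = 29.21 N·m counterclockwise.
Weight: 14 × 9.81 = 137.3 N down at 2.55 m → arm 0.08 m, τ = 137.3 × 0.08 = 10.98 N·m counterclockwise.
Sack of grain: 37.9 × 9.81 = 371.8 N down at 4.25 m → arm 1.62 m, τ = 371.8 × 1.62 = 602.3 N·m clockwise.
Bag of cement: 31.2 × 9.81 = 306.1 N down at 1.44 m → arm 1.19 m, τ = 306.1 × 1.19 = 364.3 N·m counterclockwise.
Net moment of known loads = 197.8 N·m clockwise.
An unknown mass m at 1.8 m has arm 0.83 m; its moment is m·g·0.83 counterclockwise.
Setting net torque to zero: m × 9.81 × 0.83 = 197.8 → m = 197.8 / (9.81 × 0.83) = 24.3 kg.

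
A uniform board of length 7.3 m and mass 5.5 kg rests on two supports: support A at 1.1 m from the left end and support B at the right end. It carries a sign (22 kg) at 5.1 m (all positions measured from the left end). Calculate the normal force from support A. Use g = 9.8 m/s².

Sum moments about support B (its reaction then has zero moment arm).
Beam weight: 5.5 × 9.8 = 53.9 N down at 3.65 m → arm 3.65 m, τ = 53.9 × 3.65 = 196.7 N·m counterclockwise.
Sign: 22 × 9.8 = 215.6 N down at 5.1 m → arm 2.2 m, τ = 215.6 × 2.2 = 474.3 N·m counterclockwise.
Net load moment about support B = 671 N·m counterclockwise.
Reaction R at support A is upward at 1.1 m, arm 6.2 m → moment R × 6.2 clockwise.
Στ = 0 ⇒ R × 6.2 = 671 ⇒ R = 108 N.

R_A ≈ 108 N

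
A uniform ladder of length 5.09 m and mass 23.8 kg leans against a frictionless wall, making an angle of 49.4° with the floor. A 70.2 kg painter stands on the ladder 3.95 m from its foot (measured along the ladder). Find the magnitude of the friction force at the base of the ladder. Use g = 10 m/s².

f ≈ 569 N

Choose the foot of the ladder as the axis so the floor normal and friction both act there and drop out.
Ladder weight 23.8×10 = 238 N acts at 2.545 m along the ladder; its horizontal arm is 2.545·cos49.4° = 1.656 m → τ = 394.1 N·m clockwise.
Painter: 70.2×10 = 702 N at 3.95 m → arm 2.571 m → τ = 1805 N·m clockwise.
Wall normal N acts horizontally at the top; its moment arm is the height L sinθ = 5.09·sin49.4° = 3.865 m, counterclockwise.
Setting net torque to zero: N × 3.865 = 2199 → N = 569 N.
ΣFx = 0: friction at the foot balances the wall's push, so f = N_wall = 569 N.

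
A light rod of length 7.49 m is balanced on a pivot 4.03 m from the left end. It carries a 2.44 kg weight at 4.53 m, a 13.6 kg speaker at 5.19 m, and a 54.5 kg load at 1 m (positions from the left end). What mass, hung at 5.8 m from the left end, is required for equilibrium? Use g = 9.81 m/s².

About the pivot (at 4.03 m from the left end):
Weight: 2.44 × 9.81 = 23.94 N down at 4.53 m → arm 0.5 m, τ = 23.94 × 0.5 = 11.97 N·m clockwise.
Speaker: 13.6 × 9.81 = 133.4 N down at 5.19 m → arm 1.16 m, τ = 133.4 × 1.16 = 154.7 N·m clockwise.
Load: 54.5 × 9.81 = 534.6 N down at 1 m → arm 3.03 m, τ = 534.6 × 3.03 = 1620 N·m counterclockwise.
Net moment of known loads = 1453 N·m counterclockwise.
An unknown mass m at 5.8 m has arm 1.77 m; its moment is m·g·1.77 clockwise.
Setting net torque to zero: m × 9.81 × 1.77 = 1453 → m = 1453 / (9.81 × 1.77) = 83.7 kg.

m ≈ 83.7 kg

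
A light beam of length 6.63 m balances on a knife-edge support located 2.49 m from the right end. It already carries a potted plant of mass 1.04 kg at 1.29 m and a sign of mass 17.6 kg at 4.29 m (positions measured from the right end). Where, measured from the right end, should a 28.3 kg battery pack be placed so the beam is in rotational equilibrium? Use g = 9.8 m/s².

Taking torques about the knife-edge support (at 2.49 m from the right end):
Potted plant: 1.04 × 9.8 = 10.19 N down at 1.29 m → arm 1.2 m, τ = 10.19 × 1.2 = 12.23 N·m clockwise.
Sign: 17.6 × 9.8 = 172.5 N down at 4.29 m → arm 1.8 m, τ = 172.5 × 1.8 = 310.5 N·m counterclockwise.
Net moment of existing loads = 298.3 N·m counterclockwise.
The battery pack weighs 28.3 × 9.8 = 277.3 N and must supply an equal clockwise moment, so its lever arm about the knife-edge support is 298.3 / 277.3 = 1.08 m.
That puts it at 2.49 − 1.08 = 1.41 m from the right end.

x ≈ 1.41 m from the right end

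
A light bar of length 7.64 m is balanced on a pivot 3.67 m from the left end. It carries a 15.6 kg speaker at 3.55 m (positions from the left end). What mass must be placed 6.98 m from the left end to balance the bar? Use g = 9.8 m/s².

Sum moments about the pivot (at 3.67 m from the left end) (the support reaction has zero arm there).
Speaker: 15.6 × 9.8 = 152.9 N down at 3.55 m → arm 0.12 m, τ = 152.9 × 0.12 = 18.35 N·m counterclockwise.
Net moment of known loads = 18.35 N·m counterclockwise.
An unknown mass m at 6.98 m has arm 3.31 m; its moment is m·g·3.31 clockwise.
Balancing moments: m × 9.8 × 3.31 = 18.35, giving m = 18.35 / (9.8 × 3.31) = 0.566 kg.

m ≈ 0.566 kg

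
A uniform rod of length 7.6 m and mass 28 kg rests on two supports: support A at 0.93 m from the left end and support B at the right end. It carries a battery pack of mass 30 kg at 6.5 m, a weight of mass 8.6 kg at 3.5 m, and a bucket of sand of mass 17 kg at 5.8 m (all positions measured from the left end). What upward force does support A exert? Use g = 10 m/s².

R_A ≈ 308 N

Taking torques about support B:
Beam weight: 28 × 10 = 280 N down at 3.8 m → arm 3.8 m, τ = 280 × 3.8 = 1064 N·m counterclockwise.
Battery pack: 30 × 10 = 300 N down at 6.5 m → arm 1.1 m, τ = 300 × 1.1 = 330 N·m counterclockwise.
Weight: 8.6 × 10 = 86 N down at 3.5 m → arm 4.1 m, τ = 86 × 4.1 = 352.6 N·m counterclockwise.
Bucket of sand: 17 × 10 = 170 N down at 5.8 m → arm 1.8 m, τ = 170 × 1.8 = 306 N·m counterclockwise.
Net load moment about support B = 2053 N·m counterclockwise.
Reaction R at support A is upward at 0.93 m, arm 6.67 m → moment R × 6.67 clockwise.
Setting net torque to zero: R × 6.67 = 2053 → R = 308 N.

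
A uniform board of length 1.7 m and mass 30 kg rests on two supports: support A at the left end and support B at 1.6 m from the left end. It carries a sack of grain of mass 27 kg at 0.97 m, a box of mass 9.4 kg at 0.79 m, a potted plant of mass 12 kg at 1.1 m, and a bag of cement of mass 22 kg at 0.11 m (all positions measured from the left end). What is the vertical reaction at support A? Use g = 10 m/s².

R_A ≈ 537 N

Take moments about support B.
Beam weight: 30 × 10 = 300 N down at 0.85 m → arm 0.75 m, τ = 300 × 0.75 = 225 N·m counterclockwise.
Sack of grain: 27 × 10 = 270 N down at 0.97 m → arm 0.63 m, τ = 270 × 0.63 = 170.1 N·m counterclockwise.
Box: 9.4 × 10 = 94 N down at 0.79 m → arm 0.81 m, τ = 94 × 0.81 = 76.14 N·m counterclockwise.
Potted plant: 12 × 10 = 120 N down at 1.1 m → arm 0.5 m, τ = 120 × 0.5 = 60 N·m counterclockwise.
Bag of cement: 22 × 10 = 220 N down at 0.11 m → arm 1.49 m, τ = 220 × 1.49 = 327.8 N·m counterclockwise.
Net load moment about support B = 859 N·m counterclockwise.
Reaction R at support A is upward at 0 m, arm 1.6 m → moment R × 1.6 clockwise.
Setting net torque to zero: R × 1.6 = 859 → R = 537 N.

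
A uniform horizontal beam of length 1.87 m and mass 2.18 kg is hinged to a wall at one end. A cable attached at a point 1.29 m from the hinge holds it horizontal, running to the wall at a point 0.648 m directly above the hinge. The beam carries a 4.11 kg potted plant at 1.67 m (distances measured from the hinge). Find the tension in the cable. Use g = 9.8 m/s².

T ≈ 151 N

Take moments about the hinge.
Beam weight: 2.18 × 9.8 = 21.36 N down at 0.935 m → arm 0.935 m, τ = 21.36 × 0.935 = 19.97 N·m clockwise.
Potted plant: 4.11 × 9.8 = 40.28 N down at 1.67 m → arm 1.67 m, τ = 40.28 × 1.67 = 67.27 N·m clockwise.
Total clockwise load moment = 87.24 N·m.
The cable tension T acts at 1.29 m; only its component perpendicular to the beam, T sinθ, produces torque. sinθ = h/√(h²+d²) = 0.648/√(0.648²+1.29²) = 0.4489.
Setting net torque to zero: T × 1.29 × 0.4489 = 87.24 → T = 87.24 / 0.5791 = 151 N.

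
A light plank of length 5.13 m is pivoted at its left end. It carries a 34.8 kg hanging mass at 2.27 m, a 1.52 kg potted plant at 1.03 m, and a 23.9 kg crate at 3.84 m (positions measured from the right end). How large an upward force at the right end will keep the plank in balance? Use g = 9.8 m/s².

Take moments about the left end.
Hanging mass: 34.8 × 9.8 = 341 N down at 2.27 m → arm 2.86 m, τ = 341 × 2.86 = 975.3 N·m clockwise.
Potted plant: 1.52 × 9.8 = 14.9 N down at 1.03 m → arm 4.1 m, τ = 14.9 × 4.1 = 61.09 N·m clockwise.
Crate: 23.9 × 9.8 = 234.2 N down at 3.84 m → arm 1.29 m, τ = 234.2 × 1.29 = 302.1 N·m clockwise.
Net moment of the loads = 1338 N·m clockwise.
The upward force F acts at the right end, arm 5.13 m, giving F × 5.13 counterclockwise.
Setting net torque to zero: F × 5.13 = 1338 → F = 1338 / 5.13 = 261 N.

F ≈ 261 N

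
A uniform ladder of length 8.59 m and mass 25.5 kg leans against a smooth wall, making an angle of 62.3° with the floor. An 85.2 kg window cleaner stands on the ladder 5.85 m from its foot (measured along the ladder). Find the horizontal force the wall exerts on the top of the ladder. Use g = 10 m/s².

N_wall ≈ 372 N

Sum moments about the foot of the ladder (the floor normal and friction both act there and drop out).
Ladder weight 25.5×10 = 255 N acts at 4.295 m along the ladder; its horizontal arm is 4.295·cos62.3° = 1.996 m → τ = 509 N·m clockwise.
Window cleaner: 85.2×10 = 852 N at 5.85 m → arm 2.719 m → τ = 2317 N·m clockwise.
Wall normal N acts horizontally at the top; its moment arm is the height L sinθ = 8.59·sin62.3° = 7.606 m, counterclockwise.
For rotational equilibrium, N × 7.606 = 2826, so N = 372 N.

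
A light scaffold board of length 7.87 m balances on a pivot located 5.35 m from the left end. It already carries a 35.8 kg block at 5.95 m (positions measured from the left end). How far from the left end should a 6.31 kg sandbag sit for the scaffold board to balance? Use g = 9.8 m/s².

x ≈ 1.95 m from the left end

Taking torques about the pivot (at 5.35 m from the left end):
Block: 35.8 × 9.8 = 350.8 N down at 5.95 m → arm 0.6 m, τ = 350.8 × 0.6 = 210.5 N·m clockwise.
Net moment of existing loads = 210.5 N·m clockwise.
The sandbag weighs 6.31 × 9.8 = 61.84 N and must supply an equal counterclockwise moment, so its lever arm about the pivot is 210.5 / 61.84 = 3.4 m.
That puts it at 5.35 − 3.4 = 1.95 m from the left end.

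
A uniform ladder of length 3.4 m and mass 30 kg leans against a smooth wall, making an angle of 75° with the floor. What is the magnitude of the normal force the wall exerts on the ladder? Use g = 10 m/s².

About the foot of the ladder:
Ladder weight 30×10 = 300 N acts at 1.7 m along the ladder; its horizontal arm is 1.7·cos75° = 0.44 m → τ = 132 N·m clockwise.
Wall normal N acts horizontally at the top; its moment arm is the height L sinθ = 3.4·sin75° = 3.284 m, counterclockwise.
Balancing moments: N × 3.284 = 132, giving N = 40.2 N.

N_wall ≈ 40.2 N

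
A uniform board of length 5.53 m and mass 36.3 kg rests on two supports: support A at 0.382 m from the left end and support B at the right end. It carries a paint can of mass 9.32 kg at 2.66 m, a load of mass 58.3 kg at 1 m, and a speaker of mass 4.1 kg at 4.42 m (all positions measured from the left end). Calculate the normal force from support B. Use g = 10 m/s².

R_B ≈ 311 N

About support A:
Beam weight: 36.3 × 10 = 363 N down at 2.765 m → arm 2.383 m, τ = 363 × 2.383 = 865 N·m clockwise.
Paint can: 9.32 × 10 = 93.2 N down at 2.66 m → arm 2.278 m, τ = 93.2 × 2.278 = 212.3 N·m clockwise.
Load: 58.3 × 10 = 583 N down at 1 m → arm 0.618 m, τ = 583 × 0.618 = 360.3 N·m clockwise.
Speaker: 4.1 × 10 = 41 N down at 4.42 m → arm 4.038 m, τ = 41 × 4.038 = 165.6 N·m clockwise.
Net load moment about support A = 1603 N·m clockwise.
Reaction R at support B is upward at 5.53 m, arm 5.148 m → moment R × 5.148 counterclockwise.
Balancing moments: R × 5.148 = 1603, giving R = 311 N.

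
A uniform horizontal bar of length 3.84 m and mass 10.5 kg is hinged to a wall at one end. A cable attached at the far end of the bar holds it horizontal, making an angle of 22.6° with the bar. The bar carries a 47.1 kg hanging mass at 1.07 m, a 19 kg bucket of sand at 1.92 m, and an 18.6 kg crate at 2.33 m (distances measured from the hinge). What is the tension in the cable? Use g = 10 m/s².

T ≈ 1020 N

Taking torques about the hinge:
Beam weight: 10.5 × 10 = 105 N down at 1.92 m → arm 1.92 m, τ = 105 × 1.92 = 201.6 N·m clockwise.
Hanging mass: 47.1 × 10 = 471 N down at 1.07 m → arm 1.07 m, τ = 471 × 1.07 = 504 N·m clockwise.
Bucket of sand: 19 × 10 = 190 N down at 1.92 m → arm 1.92 m, τ = 190 × 1.92 = 364.8 N·m clockwise.
Crate: 18.6 × 10 = 186 N down at 2.33 m → arm 2.33 m, τ = 186 × 2.33 = 433.4 N·m clockwise.
Total clockwise load moment = 1504 N·m.
The cable tension T acts at 3.84 m; only its component perpendicular to the bar, T sinθ, produces torque. sin 22.6° = 0.3843.
Στ = 0 ⇒ T × 3.84 × 0.3843 = 1504 ⇒ T = 1504 / 1.476 = 1020 N.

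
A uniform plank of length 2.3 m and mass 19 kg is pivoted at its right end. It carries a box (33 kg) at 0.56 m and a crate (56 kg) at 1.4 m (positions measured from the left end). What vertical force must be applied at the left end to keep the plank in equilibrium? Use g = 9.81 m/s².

F ≈ 553 N

Sum moments about the right end (the unknown pivot reaction has zero arm there).
Beam weight: 19 × 9.81 = 186.4 N down at 1.15 m → arm 1.15 m, τ = 186.4 × 1.15 = 214.4 N·m counterclockwise.
Box: 33 × 9.81 = 323.7 N down at 0.56 m → arm 1.74 m, τ = 323.7 × 1.74 = 563.2 N·m counterclockwise.
Crate: 56 × 9.81 = 549.4 N down at 1.4 m → arm 0.9 m, τ = 549.4 × 0.9 = 494.5 N·m counterclockwise.
Net moment of the loads = 1272 N·m counterclockwise.
The upward force F acts at the left end, arm 2.3 m, giving F × 2.3 clockwise.
Setting net torque to zero: F × 2.3 = 1272 → F = 1272 / 2.3 = 553 N.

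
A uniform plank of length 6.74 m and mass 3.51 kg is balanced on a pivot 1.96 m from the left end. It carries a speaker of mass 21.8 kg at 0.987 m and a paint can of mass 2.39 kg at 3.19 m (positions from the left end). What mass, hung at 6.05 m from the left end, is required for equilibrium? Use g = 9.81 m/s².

Taking torques about the pivot (at 1.96 m from the left end):
Beam weight: 3.51 × 9.81 = 34.43 N down at 3.37 m → arm 1.41 m, τ = 34.43 × 1.41 = 48.55 N·m clockwise.
Speaker: 21.8 × 9.81 = 213.9 N down at 0.987 m → arm 0.973 m, τ = 213.9 × 0.973 = 208.1 N·m counterclockwise.
Paint can: 2.39 × 9.81 = 23.45 N down at 3.19 m → arm 1.23 m, τ = 23.45 × 1.23 = 28.84 N·m clockwise.
Net moment of known loads = 130.7 N·m counterclockwise.
An unknown mass m at 6.05 m has arm 4.09 m; its moment is m·g·4.09 clockwise.
Στ = 0 ⇒ m × 9.81 × 4.09 = 130.7 ⇒ m = 130.7 / (9.81 × 4.09) = 3.26 kg.

m ≈ 3.26 kg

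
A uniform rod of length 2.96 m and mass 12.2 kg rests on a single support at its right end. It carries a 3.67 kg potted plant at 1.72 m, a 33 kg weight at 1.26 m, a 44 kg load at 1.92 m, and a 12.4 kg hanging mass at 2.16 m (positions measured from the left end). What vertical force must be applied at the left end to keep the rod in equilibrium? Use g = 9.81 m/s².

F ≈ 445 N

Taking torques about the right end:
Beam weight: 12.2 × 9.81 = 119.7 N down at 1.48 m → arm 1.48 m, τ = 119.7 × 1.48 = 177.2 N·m counterclockwise.
Potted plant: 3.67 × 9.81 = 36 N down at 1.72 m → arm 1.24 m, τ = 36 × 1.24 = 44.64 N·m counterclockwise.
Weight: 33 × 9.81 = 323.7 N down at 1.26 m → arm 1.7 m, τ = 323.7 × 1.7 = 550.3 N·m counterclockwise.
Load: 44 × 9.81 = 431.6 N down at 1.92 m → arm 1.04 m, τ = 431.6 × 1.04 = 448.9 N·m counterclockwise.
Hanging mass: 12.4 × 9.81 = 121.6 N down at 2.16 m → arm 0.8 m, τ = 121.6 × 0.8 = 97.28 N·m counterclockwise.
Net moment of the loads = 1318 N·m counterclockwise.
The upward force F acts at the left end, arm 2.96 m, giving F × 2.96 clockwise.
For rotational equilibrium, F × 2.96 = 1318, so F = 1318 / 2.96 = 445 N.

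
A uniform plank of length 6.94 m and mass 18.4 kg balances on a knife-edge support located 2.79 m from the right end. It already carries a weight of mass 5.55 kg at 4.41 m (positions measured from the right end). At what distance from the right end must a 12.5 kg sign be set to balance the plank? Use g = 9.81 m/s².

Take moments about the knife-edge support (at 2.79 m from the right end).
Beam weight: 18.4 × 9.81 = 180.5 N down at 3.47 m → arm 0.68 m, τ = 180.5 × 0.68 = 122.7 N·m counterclockwise.
Weight: 5.55 × 9.81 = 54.45 N down at 4.41 m → arm 1.62 m, τ = 54.45 × 1.62 = 88.21 N·m counterclockwise.
Net moment of existing loads = 210.9 N·m counterclockwise.
The sign weighs 12.5 × 9.81 = 122.6 N and must supply an equal clockwise moment, so its lever arm about the knife-edge support is 210.9 / 122.6 = 1.72 m.
That puts it at 2.79 − 1.72 = 1.07 m from the right end.

x ≈ 1.07 m from the right end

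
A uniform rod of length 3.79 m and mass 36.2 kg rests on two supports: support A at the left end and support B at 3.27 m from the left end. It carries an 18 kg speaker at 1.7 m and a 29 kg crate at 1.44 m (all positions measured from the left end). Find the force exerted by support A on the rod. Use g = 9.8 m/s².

R_A ≈ 393 N

Take moments about support B.
Beam weight: 36.2 × 9.8 = 354.8 N down at 1.895 m → arm 1.375 m, τ = 354.8 × 1.375 = 487.9 N·m counterclockwise.
Speaker: 18 × 9.8 = 176.4 N down at 1.7 m → arm 1.57 m, τ = 176.4 × 1.57 = 276.9 N·m counterclockwise.
Crate: 29 × 9.8 = 284.2 N down at 1.44 m → arm 1.83 m, τ = 284.2 × 1.83 = 520.1 N·m counterclockwise.
Net load moment about support B = 1285 N·m counterclockwise.
Reaction R at support A is upward at 0 m, arm 3.27 m → moment R × 3.27 clockwise.
Setting net torque to zero: R × 3.27 = 1285 → R = 393 N.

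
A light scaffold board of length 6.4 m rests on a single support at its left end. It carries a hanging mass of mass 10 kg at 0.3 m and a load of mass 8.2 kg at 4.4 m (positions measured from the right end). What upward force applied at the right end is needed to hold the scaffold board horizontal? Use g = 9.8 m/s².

Taking torques about the left end:
Hanging mass: 10 × 9.8 = 98 N down at 0.3 m → arm 6.1 m, τ = 98 × 6.1 = 597.8 N·m clockwise.
Load: 8.2 × 9.8 = 80.36 N down at 4.4 m → arm 2 m, τ = 80.36 × 2 = 160.7 N·m clockwise.
Net moment of the loads = 758.5 N·m clockwise.
The upward force F acts at the right end, arm 6.4 m, giving F × 6.4 counterclockwise.
Balancing moments: F × 6.4 = 758.5, giving F = 758.5 / 6.4 = 119 N.

F ≈ 119 N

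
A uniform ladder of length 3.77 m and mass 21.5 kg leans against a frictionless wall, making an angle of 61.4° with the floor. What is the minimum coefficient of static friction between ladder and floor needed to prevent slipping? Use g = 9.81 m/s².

μ_min ≈ 0.273

Take moments about the foot of the ladder.
Ladder weight 21.5×9.81 = 210.9 N acts at 1.885 m along the ladder; its horizontal arm is 1.885·cos61.4° = 0.9023 m → τ = 190.3 N·m clockwise.
Wall normal N acts horizontally at the top; its moment arm is the height L sinθ = 3.77·sin61.4° = 3.31 m, counterclockwise.
Setting net torque to zero: N × 3.31 = 190.3 → N = 57.49 N.
ΣFx = 0 ⇒ f = N_wall = 57.49 N. ΣFy = 0 ⇒ N_floor = 210.9 N.
μ_min = f / N_floor = 57.49 / 210.9 = 0.273.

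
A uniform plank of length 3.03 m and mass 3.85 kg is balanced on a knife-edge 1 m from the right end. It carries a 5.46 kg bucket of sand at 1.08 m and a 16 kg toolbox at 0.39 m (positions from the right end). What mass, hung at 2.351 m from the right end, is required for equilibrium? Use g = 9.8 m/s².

Take moments about the knife-edge (at 1 m from the right end).
Beam weight: 3.85 × 9.8 = 37.73 N down at 1.515 m → arm 0.515 m, τ = 37.73 × 0.515 = 19.43 N·m counterclockwise.
Bucket of sand: 5.46 × 9.8 = 53.51 N down at 1.08 m → arm 0.08 m, τ = 53.51 × 0.08 = 4.281 N·m counterclockwise.
Toolbox: 16 × 9.8 = 156.8 N down at 0.39 m → arm 0.61 m, τ = 156.8 × 0.61 = 95.65 N·m clockwise.
Net moment of known loads = 71.94 N·m clockwise.
An unknown mass m at 2.351 m has arm 1.351 m; its moment is m·g·1.351 counterclockwise.
Setting net torque to zero: m × 9.8 × 1.351 = 71.94 → m = 71.94 / (9.8 × 1.351) = 5.43 kg.

m ≈ 5.43 kg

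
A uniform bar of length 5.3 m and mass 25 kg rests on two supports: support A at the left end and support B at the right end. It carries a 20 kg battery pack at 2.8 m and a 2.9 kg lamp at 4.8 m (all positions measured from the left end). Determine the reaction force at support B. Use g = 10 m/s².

R_B ≈ 257 N

About support A:
Beam weight: 25 × 10 = 250 N down at 2.65 m → arm 2.65 m, τ = 250 × 2.65 = 662.5 N·m clockwise.
Battery pack: 20 × 10 = 200 N down at 2.8 m → arm 2.8 m, τ = 200 × 2.8 = 560 N·m clockwise.
Lamp: 2.9 × 10 = 29 N down at 4.8 m → arm 4.8 m, τ = 29 × 4.8 = 139.2 N·m clockwise.
Net load moment about support A = 1362 N·m clockwise.
Reaction R at support B is upward at 5.3 m, arm 5.3 m → moment R × 5.3 counterclockwise.
Balancing moments: R × 5.3 = 1362, giving R = 257 N.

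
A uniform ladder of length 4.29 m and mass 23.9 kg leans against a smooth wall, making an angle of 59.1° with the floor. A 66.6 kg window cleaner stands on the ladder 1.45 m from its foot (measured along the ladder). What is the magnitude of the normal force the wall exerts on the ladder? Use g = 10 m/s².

N_wall ≈ 206 N

About the foot of the ladder:
Ladder weight 23.9×10 = 239 N acts at 2.145 m along the ladder; its horizontal arm is 2.145·cos59.1° = 1.102 m → τ = 263.4 N·m clockwise.
Window cleaner: 66.6×10 = 666 N at 1.45 m → arm 0.7446 m → τ = 495.9 N·m clockwise.
Wall normal N acts horizontally at the top; its moment arm is the height L sinθ = 4.29·sin59.1° = 3.681 m, counterclockwise.
Στ = 0 ⇒ N × 3.681 = 759.3 ⇒ N = 206 N.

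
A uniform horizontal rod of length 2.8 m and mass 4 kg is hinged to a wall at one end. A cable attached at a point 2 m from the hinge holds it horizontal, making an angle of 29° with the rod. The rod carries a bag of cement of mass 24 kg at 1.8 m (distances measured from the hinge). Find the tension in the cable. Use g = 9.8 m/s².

Choose the hinge as the axis so the unknown hinge reaction has zero arm there.
Beam weight: 4 × 9.8 = 39.2 N down at 1.4 m → arm 1.4 m, τ = 39.2 × 1.4 = 54.88 N·m clockwise.
Bag of cement: 24 × 9.8 = 235.2 N down at 1.8 m → arm 1.8 m, τ = 235.2 × 1.8 = 423.4 N·m clockwise.
Total clockwise load moment = 478.3 N·m.
The cable tension T acts at 2 m; only its component perpendicular to the rod, T sinθ, produces torque. sin 29° = 0.4848.
Setting net torque to zero: T × 2 × 0.4848 = 478.3 → T = 478.3 / 0.9696 = 493 N.

T ≈ 493 N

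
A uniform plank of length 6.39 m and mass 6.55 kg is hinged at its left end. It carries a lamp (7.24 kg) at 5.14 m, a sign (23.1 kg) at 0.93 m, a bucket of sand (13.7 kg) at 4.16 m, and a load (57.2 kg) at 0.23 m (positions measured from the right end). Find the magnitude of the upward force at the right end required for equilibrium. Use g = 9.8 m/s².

F ≈ 827 N

Take moments about the left end.
Beam weight: 6.55 × 9.8 = 64.19 N down at 3.195 m → arm 3.195 m, τ = 64.19 × 3.195 = 205.1 N·m clockwise.
Lamp: 7.24 × 9.8 = 70.95 N down at 5.14 m → arm 1.25 m, τ = 70.95 × 1.25 = 88.69 N·m clockwise.
Sign: 23.1 × 9.8 = 226.4 N down at 0.93 m → arm 5.46 m, τ = 226.4 × 5.46 = 1236 N·m clockwise.
Bucket of sand: 13.7 × 9.8 = 134.3 N down at 4.16 m → arm 2.23 m, τ = 134.3 × 2.23 = 299.5 N·m clockwise.
Load: 57.2 × 9.8 = 560.6 N down at 0.23 m → arm 6.16 m, τ = 560.6 × 6.16 = 3453 N·m clockwise.
Net moment of the loads = 5282 N·m clockwise.
The upward force F acts at the right end, arm 6.39 m, giving F × 6.39 counterclockwise.
Στ = 0 ⇒ F × 6.39 = 5282 ⇒ F = 5282 / 6.39 = 827 N.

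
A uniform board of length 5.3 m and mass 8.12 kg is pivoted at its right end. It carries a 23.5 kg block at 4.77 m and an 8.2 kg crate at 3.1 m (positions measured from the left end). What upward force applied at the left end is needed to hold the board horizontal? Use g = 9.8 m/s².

Take moments about the right end.
Beam weight: 8.12 × 9.8 = 79.58 N down at 2.65 m → arm 2.65 m, τ = 79.58 × 2.65 = 210.9 N·m counterclockwise.
Block: 23.5 × 9.8 = 230.3 N down at 4.77 m → arm 0.53 m, τ = 230.3 × 0.53 = 122.1 N·m counterclockwise.
Crate: 8.2 × 9.8 = 80.36 N down at 3.1 m → arm 2.2 m, τ = 80.36 × 2.2 = 176.8 N·m counterclockwise.
Net moment of the loads = 509.8 N·m counterclockwise.
The upward force F acts at the left end, arm 5.3 m, giving F × 5.3 clockwise.
Setting net torque to zero: F × 5.3 = 509.8 → F = 509.8 / 5.3 = 96.2 N.

F ≈ 96.2 N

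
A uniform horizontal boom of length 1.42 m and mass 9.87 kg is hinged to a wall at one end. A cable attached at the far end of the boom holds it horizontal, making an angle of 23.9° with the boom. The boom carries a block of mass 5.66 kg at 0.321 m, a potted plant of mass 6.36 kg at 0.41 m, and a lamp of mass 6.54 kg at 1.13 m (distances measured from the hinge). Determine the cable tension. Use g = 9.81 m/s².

T ≈ 321 N

Take moments about the hinge.
Beam weight: 9.87 × 9.81 = 96.82 N down at 0.71 m → arm 0.71 m, τ = 96.82 × 0.71 = 68.74 N·m clockwise.
Block: 5.66 × 9.81 = 55.52 N down at 0.321 m → arm 0.321 m, τ = 55.52 × 0.321 = 17.82 N·m clockwise.
Potted plant: 6.36 × 9.81 = 62.39 N down at 0.41 m → arm 0.41 m, τ = 62.39 × 0.41 = 25.58 N·m clockwise.
Lamp: 6.54 × 9.81 = 64.16 N down at 1.13 m → arm 1.13 m, τ = 64.16 × 1.13 = 72.5 N·m clockwise.
Total clockwise load moment = 184.6 N·m.
The cable tension T acts at 1.42 m; only its component perpendicular to the boom, T sinθ, produces torque. sin 23.9° = 0.4051.
For rotational equilibrium, T × 1.42 × 0.4051 = 184.6, so T = 184.6 / 0.5752 = 321 N.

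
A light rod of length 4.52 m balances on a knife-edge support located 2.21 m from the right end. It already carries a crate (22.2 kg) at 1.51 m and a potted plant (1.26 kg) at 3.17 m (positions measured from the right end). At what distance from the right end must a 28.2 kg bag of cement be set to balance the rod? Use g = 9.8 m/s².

Take moments about the knife-edge support (at 2.21 m from the right end).
Crate: 22.2 × 9.8 = 217.6 N down at 1.51 m → arm 0.7 m, τ = 217.6 × 0.7 = 152.3 N·m clockwise.
Potted plant: 1.26 × 9.8 = 12.35 N down at 3.17 m → arm 0.96 m, τ = 12.35 × 0.96 = 11.86 N·m counterclockwise.
Net moment of existing loads = 140.4 N·m clockwise.
The bag of cement weighs 28.2 × 9.8 = 276.4 N and must supply an equal counterclockwise moment, so its lever arm about the knife-edge support is 140.4 / 276.4 = 0.508 m.
That puts it at 2.21 + 0.508 = 2.72 m from the right end.

x ≈ 2.72 m from the right end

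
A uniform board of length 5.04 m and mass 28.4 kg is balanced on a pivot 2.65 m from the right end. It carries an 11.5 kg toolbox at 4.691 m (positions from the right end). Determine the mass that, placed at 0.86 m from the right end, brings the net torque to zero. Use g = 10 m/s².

m ≈ 11.1 kg

Take moments about the pivot (at 2.65 m from the right end).
Beam weight: 28.4 × 10 = 284 N down at 2.52 m → arm 0.13 m, τ = 284 × 0.13 = 36.92 N·m clockwise.
Toolbox: 11.5 × 10 = 115 N down at 4.691 m → arm 2.041 m, τ = 115 × 2.041 = 234.7 N·m counterclockwise.
Net moment of known loads = 197.8 N·m counterclockwise.
An unknown mass m at 0.86 m has arm 1.79 m; its moment is m·g·1.79 clockwise.
Setting net torque to zero: m × 10 × 1.79 = 197.8 → m = 197.8 / (10 × 1.79) = 11.1 kg.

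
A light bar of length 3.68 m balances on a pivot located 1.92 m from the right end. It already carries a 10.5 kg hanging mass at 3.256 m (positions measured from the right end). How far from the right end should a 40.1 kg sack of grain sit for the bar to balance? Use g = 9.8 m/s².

Take moments about the pivot (at 1.92 m from the right end).
Hanging mass: 10.5 × 9.8 = 102.9 N down at 3.256 m → arm 1.336 m, τ = 102.9 × 1.336 = 137.5 N·m counterclockwise.
Net moment of existing loads = 137.5 N·m counterclockwise.
The sack of grain weighs 40.1 × 9.8 = 393 N and must supply an equal clockwise moment, so its lever arm about the pivot is 137.5 / 393 = 0.35 m.
That puts it at 1.92 − 0.35 = 1.57 m from the right end.

x ≈ 1.57 m from the right end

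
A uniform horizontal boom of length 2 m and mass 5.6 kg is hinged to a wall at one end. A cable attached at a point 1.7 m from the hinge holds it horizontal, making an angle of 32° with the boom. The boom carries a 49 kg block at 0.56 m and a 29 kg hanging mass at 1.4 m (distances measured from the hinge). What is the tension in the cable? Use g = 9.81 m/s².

T ≈ 802 N

Taking torques about the hinge:
Beam weight: 5.6 × 9.81 = 54.94 N down at 1 m → arm 1 m, τ = 54.94 × 1 = 54.94 N·m clockwise.
Block: 49 × 9.81 = 480.7 N down at 0.56 m → arm 0.56 m, τ = 480.7 × 0.56 = 269.2 N·m clockwise.
Hanging mass: 29 × 9.81 = 284.5 N down at 1.4 m → arm 1.4 m, τ = 284.5 × 1.4 = 398.3 N·m clockwise.
Total clockwise load moment = 722.4 N·m.
The cable tension T acts at 1.7 m; only its component perpendicular to the boom, T sinθ, produces torque. sin 32° = 0.5299.
Στ = 0 ⇒ T × 1.7 × 0.5299 = 722.4 ⇒ T = 722.4 / 0.9008 = 802 N.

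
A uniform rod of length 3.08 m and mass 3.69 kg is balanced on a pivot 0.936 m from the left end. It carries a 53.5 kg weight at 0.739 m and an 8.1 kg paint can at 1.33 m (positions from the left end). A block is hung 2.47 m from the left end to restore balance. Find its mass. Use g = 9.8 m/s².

Take moments about the pivot (at 0.936 m from the left end).
Beam weight: 3.69 × 9.8 = 36.16 N down at 1.54 m → arm 0.604 m, τ = 36.16 × 0.604 = 21.84 N·m clockwise.
Weight: 53.5 × 9.8 = 524.3 N down at 0.739 m → arm 0.197 m, τ = 524.3 × 0.197 = 103.3 N·m counterclockwise.
Paint can: 8.1 × 9.8 = 79.38 N down at 1.33 m → arm 0.394 m, τ = 79.38 × 0.394 = 31.28 N·m clockwise.
Net moment of known loads = 50.18 N·m counterclockwise.
An unknown mass m at 2.47 m has arm 1.534 m; its moment is m·g·1.534 clockwise.
For rotational equilibrium, m × 9.8 × 1.534 = 50.18, so m = 50.18 / (9.8 × 1.534) = 3.34 kg.

m ≈ 3.34 kg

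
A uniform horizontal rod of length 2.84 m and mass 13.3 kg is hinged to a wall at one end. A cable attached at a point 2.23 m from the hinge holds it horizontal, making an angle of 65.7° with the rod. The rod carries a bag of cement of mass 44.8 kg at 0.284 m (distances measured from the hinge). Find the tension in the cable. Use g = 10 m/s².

Sum moments about the hinge (the unknown hinge reaction has zero arm there).
Beam weight: 13.3 × 10 = 133 N down at 1.42 m → arm 1.42 m, τ = 133 × 1.42 = 188.9 N·m clockwise.
Bag of cement: 44.8 × 10 = 448 N down at 0.284 m → arm 0.284 m, τ = 448 × 0.284 = 127.2 N·m clockwise.
Total clockwise load moment = 316.1 N·m.
The cable tension T acts at 2.23 m; only its component perpendicular to the rod, T sinθ, produces torque. sin 65.7° = 0.9114.
Balancing moments: T × 2.23 × 0.9114 = 316.1, giving T = 316.1 / 2.032 = 156 N.

T ≈ 156 N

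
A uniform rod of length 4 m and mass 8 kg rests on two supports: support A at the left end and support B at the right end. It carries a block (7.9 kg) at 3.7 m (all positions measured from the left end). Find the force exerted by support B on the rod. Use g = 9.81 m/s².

R_B ≈ 111 N

Take moments about support A.
Beam weight: 8 × 9.81 = 78.48 N down at 2 m → arm 2 m, τ = 78.48 × 2 = 157 N·m clockwise.
Block: 7.9 × 9.81 = 77.5 N down at 3.7 m → arm 3.7 m, τ = 77.5 × 3.7 = 286.8 N·m clockwise.
Net load moment about support A = 443.8 N·m clockwise.
Reaction R at support B is upward at 4 m, arm 4 m → moment R × 4 counterclockwise.
For rotational equilibrium, R × 4 = 443.8, so R = 111 N.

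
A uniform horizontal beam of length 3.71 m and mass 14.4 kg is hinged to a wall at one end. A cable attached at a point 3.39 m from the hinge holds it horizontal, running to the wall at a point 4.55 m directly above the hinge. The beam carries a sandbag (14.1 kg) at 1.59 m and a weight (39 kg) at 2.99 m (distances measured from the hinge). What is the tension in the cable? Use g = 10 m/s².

T ≈ 610 N

Taking torques about the hinge:
Beam weight: 14.4 × 10 = 144 N down at 1.855 m → arm 1.855 m, τ = 144 × 1.855 = 267.1 N·m clockwise.
Sandbag: 14.1 × 10 = 141 N down at 1.59 m → arm 1.59 m, τ = 141 × 1.59 = 224.2 N·m clockwise.
Weight: 39 × 10 = 390 N down at 2.99 m → arm 2.99 m, τ = 390 × 2.99 = 1166 N·m clockwise.
Total clockwise load moment = 1657 N·m.
The cable tension T acts at 3.39 m; only its component perpendicular to the beam, T sinθ, produces torque. sinθ = h/√(h²+d²) = 4.55/√(4.55²+3.39²) = 0.8019.
Setting net torque to zero: T × 3.39 × 0.8019 = 1657 → T = 1657 / 2.718 = 610 N.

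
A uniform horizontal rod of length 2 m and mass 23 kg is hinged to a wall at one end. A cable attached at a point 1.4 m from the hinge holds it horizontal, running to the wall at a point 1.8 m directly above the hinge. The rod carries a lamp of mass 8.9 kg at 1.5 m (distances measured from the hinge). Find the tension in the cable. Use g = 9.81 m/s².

T ≈ 323 N

Take moments about the hinge.
Beam weight: 23 × 9.81 = 225.6 N down at 1 m → arm 1 m, τ = 225.6 × 1 = 225.6 N·m clockwise.
Lamp: 8.9 × 9.81 = 87.31 N down at 1.5 m → arm 1.5 m, τ = 87.31 × 1.5 = 131 N·m clockwise.
Total clockwise load moment = 356.6 N·m.
The cable tension T acts at 1.4 m; only its component perpendicular to the rod, T sinθ, produces torque. sinθ = h/√(h²+d²) = 1.8/√(1.8²+1.4²) = 0.7894.
For rotational equilibrium, T × 1.4 × 0.7894 = 356.6, so T = 356.6 / 1.105 = 323 N.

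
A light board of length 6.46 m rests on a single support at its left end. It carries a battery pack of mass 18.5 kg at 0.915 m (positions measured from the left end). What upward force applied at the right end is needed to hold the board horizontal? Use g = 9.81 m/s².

F ≈ 25.7 N

Taking torques about the left end:
Battery pack: 18.5 × 9.81 = 181.5 N down at 0.915 m → arm 0.915 m, τ = 181.5 × 0.915 = 166.1 N·m clockwise.
Net moment of the loads = 166.1 N·m clockwise.
The upward force F acts at the right end, arm 6.46 m, giving F × 6.46 counterclockwise.
Balancing moments: F × 6.46 = 166.1, giving F = 166.1 / 6.46 = 25.7 N.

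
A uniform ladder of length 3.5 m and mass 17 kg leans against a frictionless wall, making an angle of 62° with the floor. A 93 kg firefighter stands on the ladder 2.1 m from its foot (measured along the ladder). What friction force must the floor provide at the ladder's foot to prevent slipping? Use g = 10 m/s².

f ≈ 342 N

Taking torques about the foot of the ladder:
Ladder weight 17×10 = 170 N acts at 1.75 m along the ladder; its horizontal arm is 1.75·cos62° = 0.8216 m → τ = 139.7 N·m clockwise.
Firefighter: 93×10 = 930 N at 2.1 m → arm 0.9859 m → τ = 916.9 N·m clockwise.
Wall normal N acts horizontally at the top; its moment arm is the height L sinθ = 3.5·sin62° = 3.09 m, counterclockwise.
Balancing moments: N × 3.09 = 1057, giving N = 342 N.
ΣFx = 0: friction at the foot balances the wall's push, so f = N_wall = 342 N.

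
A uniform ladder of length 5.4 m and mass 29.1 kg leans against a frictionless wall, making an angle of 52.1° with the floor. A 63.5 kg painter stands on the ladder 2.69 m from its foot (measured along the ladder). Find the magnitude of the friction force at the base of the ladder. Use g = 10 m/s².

f ≈ 360 N

About the foot of the ladder:
Ladder weight 29.1×10 = 291 N acts at 2.7 m along the ladder; its horizontal arm is 2.7·cos52.1° = 1.659 m → τ = 482.8 N·m clockwise.
Painter: 63.5×10 = 635 N at 2.69 m → arm 1.652 m → τ = 1049 N·m clockwise.
Wall normal N acts horizontally at the top; its moment arm is the height L sinθ = 5.4·sin52.1° = 4.261 m, counterclockwise.
Balancing moments: N × 4.261 = 1532, giving N = 360 N.
ΣFx = 0: friction at the foot balances the wall's push, so f = N_wall = 360 N.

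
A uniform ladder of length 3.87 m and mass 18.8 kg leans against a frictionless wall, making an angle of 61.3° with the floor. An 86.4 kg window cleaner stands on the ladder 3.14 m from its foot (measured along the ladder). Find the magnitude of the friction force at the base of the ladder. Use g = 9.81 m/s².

f ≈ 427 N

Taking torques about the foot of the ladder:
Ladder weight 18.8×9.81 = 184.4 N acts at 1.935 m along the ladder; its horizontal arm is 1.935·cos61.3° = 0.9292 m → τ = 171.3 N·m clockwise.
Window cleaner: 86.4×9.81 = 847.6 N at 3.14 m → arm 1.508 m → τ = 1278 N·m clockwise.
Wall normal N acts horizontally at the top; its moment arm is the height L sinθ = 3.87·sin61.3° = 3.395 m, counterclockwise.
Setting net torque to zero: N × 3.395 = 1449 → N = 427 N.
ΣFx = 0: friction at the foot balances the wall's push, so f = N_wall = 427 N.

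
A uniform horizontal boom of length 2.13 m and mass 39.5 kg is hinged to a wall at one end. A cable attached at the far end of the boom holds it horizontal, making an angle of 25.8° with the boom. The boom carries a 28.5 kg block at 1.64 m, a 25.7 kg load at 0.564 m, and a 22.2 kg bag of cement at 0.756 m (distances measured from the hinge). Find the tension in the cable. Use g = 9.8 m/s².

T ≈ 1270 N

Taking torques about the hinge:
Beam weight: 39.5 × 9.8 = 387.1 N down at 1.065 m → arm 1.065 m, τ = 387.1 × 1.065 = 412.3 N·m clockwise.
Block: 28.5 × 9.8 = 279.3 N down at 1.64 m → arm 1.64 m, τ = 279.3 × 1.64 = 458.1 N·m clockwise.
Load: 25.7 × 9.8 = 251.9 N down at 0.564 m → arm 0.564 m, τ = 251.9 × 0.564 = 142.1 N·m clockwise.
Bag of cement: 22.2 × 9.8 = 217.6 N down at 0.756 m → arm 0.756 m, τ = 217.6 × 0.756 = 164.5 N·m clockwise.
Total clockwise load moment = 1177 N·m.
The cable tension T acts at 2.13 m; only its component perpendicular to the boom, T sinθ, produces torque. sin 25.8° = 0.4352.
For rotational equilibrium, T × 2.13 × 0.4352 = 1177, so T = 1177 / 0.927 = 1270 N.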